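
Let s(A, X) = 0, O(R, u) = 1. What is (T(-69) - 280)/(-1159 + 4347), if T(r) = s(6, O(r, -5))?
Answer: -70/797 ≈ -0.087829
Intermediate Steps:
T(r) = 0
(T(-69) - 280)/(-1159 + 4347) = (0 - 280)/(-1159 + 4347) = -280/3188 = -280*1/3188 = -70/797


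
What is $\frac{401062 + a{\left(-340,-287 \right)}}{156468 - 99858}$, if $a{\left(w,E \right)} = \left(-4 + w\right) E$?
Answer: $\frac{49979}{5661} \approx 8.8286$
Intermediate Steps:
$a{\left(w,E \right)} = E \left(-4 + w\right)$
$\frac{401062 + a{\left(-340,-287 \right)}}{156468 - 99858} = \frac{401062 - 287 \left(-4 - 340\right)}{156468 - 99858} = \frac{401062 - -98728}{56610} = \left(401062 + 98728\right) \frac{1}{56610} = 499790 \cdot \frac{1}{56610} = \frac{49979}{5661}$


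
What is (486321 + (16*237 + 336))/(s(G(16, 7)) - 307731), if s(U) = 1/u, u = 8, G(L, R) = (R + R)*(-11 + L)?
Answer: -3923592/2461847 ≈ -1.5938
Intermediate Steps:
G(L, R) = 2*R*(-11 + L) (G(L, R) = (2*R)*(-11 + L) = 2*R*(-11 + L))
s(U) = 1/8
(486321 + (16*237 + 336))/(s(G(16, 7)) - 307731) = (486321 + (16*237 + 336))/(1/8 - 307731) = (486321 + (3792 + 336))/(-2461847/8) = (486321 + 4128)*(-8/2461847) = 490449*(-8/2461847) = -3923592/2461847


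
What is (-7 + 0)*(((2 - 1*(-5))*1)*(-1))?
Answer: 49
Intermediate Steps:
(-7 + 0)*(((2 - 1*(-5))*1)*(-1)) = -7*(2 + 5)*1*(-1) = -7*7*1*(-1) = -49*(-1) = -7*(-7) = 49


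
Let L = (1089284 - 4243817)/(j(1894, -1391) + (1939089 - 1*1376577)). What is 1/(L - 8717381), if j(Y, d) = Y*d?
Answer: -2072042/18062776407469 ≈ -1.1471e-7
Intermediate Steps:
L = 3154533/2072042 (L = (1089284 - 4243817)/(1894*(-1391) + (1939089 - 1*1376577)) = -3154533/(-2634554 + (1939089 - 1376577)) = -3154533/(-2634554 + 562512) = -3154533/(-2072042) = -3154533*(-1/2072042) = 3154533/2072042 ≈ 1.5224)
1/(L - 8717381) = 1/(3154533/2072042 - 8717381) = 1/(-18062776407469/2072042) = -2072042/18062776407469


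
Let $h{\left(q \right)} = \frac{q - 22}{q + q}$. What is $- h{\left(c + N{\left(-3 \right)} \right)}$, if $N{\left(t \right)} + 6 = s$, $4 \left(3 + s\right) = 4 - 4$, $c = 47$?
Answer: $- \frac{4}{19} \approx -0.21053$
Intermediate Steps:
$s = -3$ ($s = -3 + \frac{4 - 4}{4} = -3 + \frac{1}{4} \cdot 0 = -3 + 0 = -3$)
$N{\left(t \right)} = -9$ ($N{\left(t \right)} = -6 - 3 = -9$)
$h{\left(q \right)} = \frac{-22 + q}{2 q}$
$- h{\left(c + N{\left(-3 \right)} \right)} = - \frac{-22 + \left(47 - 9\right)}{2 \left(47 - 9\right)} = - \frac{-22 + 38}{2 \cdot 38} = - \frac{16}{2 \cdot 38} = \left(-1\right) \frac{4}{19} = - \frac{4}{19}$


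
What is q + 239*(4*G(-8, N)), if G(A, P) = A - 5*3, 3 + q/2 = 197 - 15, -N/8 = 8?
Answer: -21630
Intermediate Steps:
N = -64 (N = -8*8 = -64)
q = 358 (q = -6 + 2*(197 - 15) = -6 + 2*182 = -6 + 364 = 358)
G(A, P) = -15 + A (G(A, P) = A - 15 = -15 + A)
q + 239*(4*G(-8, N)) = 358 + 239*(4*(-15 - 8)) = 358 + 239*(4*(-23)) = 358 + 239*(-92) = 358 - 21988 = -21630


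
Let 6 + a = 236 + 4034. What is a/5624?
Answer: 533/703 ≈ 0.75818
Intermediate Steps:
a = 4264 (a = -6 + (236 + 4034) = -6 + 4270 = 4264)
a/5624 = 4264/5624 = 4264*(1/5624) = 533/703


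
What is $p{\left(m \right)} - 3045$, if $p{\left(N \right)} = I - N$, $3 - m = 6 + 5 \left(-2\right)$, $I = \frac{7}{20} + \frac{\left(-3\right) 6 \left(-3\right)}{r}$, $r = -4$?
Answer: $- \frac{61303}{20} \approx -3065.1$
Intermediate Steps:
$I = - \frac{263}{20}$ ($I = \frac{7}{20} + \frac{\left(-3\right) 6 \left(-3\right)}{-4} = 7 \cdot \frac{1}{20} + \left(-18\right) \left(-3\right) \left(- \frac{1}{4}\right) = \frac{7}{20} + 54 \left(- \frac{1}{4}\right) = \frac{7}{20} - \frac{27}{2} = - \frac{263}{20} \approx -13.15$)
$m = 7$ ($m = 3 - \left(6 + 5 \left(-2\right)\right) = 3 - \left(6 - 10\right) = 3 - -4 = 3 + 4 = 7$)
$p{\left(N \right)} = - \frac{263}{20} - N$
$p{\left(m \right)} - 3045 = \left(- \frac{263}{20} - 7\right) - 3045 = - \frac{403}{20} - 3045 = - \frac{61303}{20}$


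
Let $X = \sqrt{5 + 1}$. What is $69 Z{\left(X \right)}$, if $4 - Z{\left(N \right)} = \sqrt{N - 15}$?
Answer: $276 - 69 \sqrt{-15 + \sqrt{6}} \approx 276.0 - 244.44 i$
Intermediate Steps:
$X = \sqrt{6} \approx 2.4495$
$Z{\left(N \right)} = 4 - \sqrt{-15 + N}$ ($Z{\left(N \right)} = 4 - \sqrt{N - 15} = 4 - \sqrt{-15 + N}$)
$69 Z{\left(X \right)} = 69 \left(4 - \sqrt{-15 + \sqrt{6}}\right) = 276 - 69 \sqrt{-15 + \sqrt{6}}$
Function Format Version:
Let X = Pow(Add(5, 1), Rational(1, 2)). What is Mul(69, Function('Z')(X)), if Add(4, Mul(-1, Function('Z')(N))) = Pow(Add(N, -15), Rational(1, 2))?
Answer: Add(276, Mul(-69, Pow(Add(-15, Pow(6, Rational(1, 2))), Rational(1, 2)))) ≈ Add(276.00, Mul(-244.44, I))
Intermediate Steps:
X = Pow(6, Rational(1, 2)) ≈ 2.4495
Function('Z')(N) = Add(4, Mul(-1, Pow(Add(-15, N), Rational(1, 2)))) (Function('Z')(N) = Add(4, Mul(-1, Pow(Add(N, -15), Rational(1, 2)))) = Add(4, Mul(-1, Pow(Add(-15, N), Rational(1, 2)))))
Mul(69, Function('Z')(X)) = Mul(69, Add(4, Mul(-1, Pow(Add(-15, Pow(6, Rational(1, 2))), Rational(1, 2))))) = Add(276, Mul(-69, Pow(Add(-15, Pow(6, Rational(1, 2))), Rational(1, 2))))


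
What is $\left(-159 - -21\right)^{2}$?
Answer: $19044$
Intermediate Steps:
$\left(-159 - -21\right)^{2} = \left(-159 + 21\right)^{2} = \left(-138\right)^{2} = 19044$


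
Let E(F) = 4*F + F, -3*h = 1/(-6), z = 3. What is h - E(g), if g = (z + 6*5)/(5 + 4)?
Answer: -329/18 ≈ -18.278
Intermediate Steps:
h = 1/18 (h = -1/3/(-6) = -1/3*(-1/6) = 1/18 ≈ 0.055556)
g = 11/3 (g = (3 + 6*5)/(5 + 4) = (3 + 30)/9 = 33*(1/9) = 11/3 ≈ 3.6667)
E(F) = 5*F
h - E(g) = 1/18 - 5*11/3 = 1/18 - 1*55/3 = 1/18 - 55/3 = -329/18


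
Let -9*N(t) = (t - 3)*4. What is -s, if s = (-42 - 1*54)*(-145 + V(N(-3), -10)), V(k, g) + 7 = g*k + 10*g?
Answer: -26752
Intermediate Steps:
N(t) = 4/3 - 4*t/9 (N(t) = -(t - 3)*4/9 = -(-3 + t)*4/9 = -(-12 + 4*t)/9 = 4/3 - 4*t/9)
V(k, g) = -7 + 10*g + g*k (V(k, g) = -7 + (g*k + 10*g) = -7 + (10*g + g*k) = -7 + 10*g + g*k)
s = 26752 (s = (-42 - 1*54)*(-145 + (-7 + 10*(-10) - 10*(4/3 - 4/9*(-3)))) = (-42 - 54)*(-145 + (-7 - 100 - 10*(4/3 + 4/3))) = -96*(-145 + (-7 - 100 - 10*8/3)) = -96*(-145 + (-7 - 100 - 80/3)) = -96*(-145 - 401/3) = -96*(-836/3) = 26752)
-s = -1*26752 = -26752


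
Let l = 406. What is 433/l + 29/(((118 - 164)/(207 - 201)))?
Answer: -25363/9338 ≈ -2.7161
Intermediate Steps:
433/l + 29/(((118 - 164)/(207 - 201))) = 433/406 + 29/(((118 - 164)/(207 - 201))) = 433*(1/406) + 29/((-46/6)) = 433/406 + 29/((-46*⅙)) = 433/406 + 29/(-23/3) = 433/406 + 29*(-3/23) = 433/406 - 87/23 = -25363/9338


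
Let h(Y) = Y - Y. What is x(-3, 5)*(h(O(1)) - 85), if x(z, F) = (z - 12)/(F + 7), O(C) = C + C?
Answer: 425/4 ≈ 106.25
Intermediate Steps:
O(C) = 2*C
x(z, F) = (-12 + z)/(7 + F)
h(Y) = 0
x(-3, 5)*(h(O(1)) - 85) = ((-12 - 3)/(7 + 5))*(0 - 85) = (-15/12)*(-85) = ((1/12)*(-15))*(-85) = -5/4*(-85) = 425/4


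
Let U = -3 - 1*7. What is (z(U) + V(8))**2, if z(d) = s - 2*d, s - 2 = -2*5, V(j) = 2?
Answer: 196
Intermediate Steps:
U = -10 (U = -3 - 7 = -10)
s = -8 (s = 2 - 2*5 = 2 - 10 = -8)
z(d) = -8 - 2*d
(z(U) + V(8))**2 = ((-8 - 2*(-10)) + 2)**2 = ((-8 + 20) + 2)**2 = (12 + 2)**2 = 14**2 = 196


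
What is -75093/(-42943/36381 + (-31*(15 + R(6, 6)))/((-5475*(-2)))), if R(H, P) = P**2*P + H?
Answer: 9971648280450/245839019 ≈ 40562.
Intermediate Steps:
R(H, P) = H + P**3 (R(H, P) = P**3 + H = H + P**3)
-75093/(-42943/36381 + (-31*(15 + R(6, 6)))/((-5475*(-2)))) = -75093/(-42943/36381 + (-31*(15 + (6 + 6**3)))/((-5475*(-2)))) = -75093/(-42943*1/36381 - 31*(15 + (6 + 216))/10950) = -75093/(-42943/36381 - 31*(15 + 222)*(1/10950)) = -75093/(-42943/36381 - 31*237*(1/10950)) = -75093/(-42943/36381 - 7347*1/10950) = -75093/(-42943/36381 - 2449/3650) = -75093/(-245839019/132790650) = -75093*(-132790650/245839019) = 9971648280450/245839019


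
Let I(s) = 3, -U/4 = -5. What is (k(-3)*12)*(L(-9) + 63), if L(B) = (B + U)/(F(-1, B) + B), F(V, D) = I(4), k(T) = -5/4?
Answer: -1835/2 ≈ -917.50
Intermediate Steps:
U = 20 (U = -4*(-5) = 20)
k(T) = -5/4 (k(T) = -5*1/4 = -5/4)
F(V, D) = 3
L(B) = (20 + B)/(3 + B) (L(B) = (B + 20)/(3 + B) = (20 + B)/(3 + B))
(k(-3)*12)*(L(-9) + 63) = (-5/4*12)*((20 - 9)/(3 - 9) + 63) = -15*(11/(-6) + 63) = -15*(-1/6*11 + 63) = -15*(-11/6 + 63) = -15*367/6 = -1835/2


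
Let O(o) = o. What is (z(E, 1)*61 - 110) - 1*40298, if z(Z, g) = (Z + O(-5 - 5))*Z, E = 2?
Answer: -41384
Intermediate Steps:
z(Z, g) = Z*(-10 + Z) (z(Z, g) = (Z + (-5 - 5))*Z = (Z - 10)*Z = (-10 + Z)*Z = Z*(-10 + Z))
(z(E, 1)*61 - 110) - 1*40298 = ((2*(-10 + 2))*61 - 110) - 1*40298 = ((2*(-8))*61 - 110) - 40298 = (-16*61 - 110) - 40298 = (-976 - 110) - 40298 = -1086 - 40298 = -41384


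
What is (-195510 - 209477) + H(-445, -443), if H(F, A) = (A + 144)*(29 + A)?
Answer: -281201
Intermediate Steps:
H(F, A) = (29 + A)*(144 + A) (H(F, A) = (144 + A)*(29 + A) = (29 + A)*(144 + A))
(-195510 - 209477) + H(-445, -443) = (-195510 - 209477) + (4176 + (-443)² + 173*(-443)) = -404987 + (4176 + 196249 - 76639) = -404987 + 123786 = -281201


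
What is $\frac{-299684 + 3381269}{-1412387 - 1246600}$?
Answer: $- \frac{1027195}{886329} \approx -1.1589$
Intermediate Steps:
$\frac{-299684 + 3381269}{-1412387 - 1246600} = \frac{3081585}{-2658987} = 3081585 \left(- \frac{1}{2658987}\right) = - \frac{1027195}{886329}$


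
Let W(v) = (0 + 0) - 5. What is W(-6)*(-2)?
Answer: 10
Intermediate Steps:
W(v) = -5 (W(v) = 0 - 5 = -5)
W(-6)*(-2) = -5*(-2) = 10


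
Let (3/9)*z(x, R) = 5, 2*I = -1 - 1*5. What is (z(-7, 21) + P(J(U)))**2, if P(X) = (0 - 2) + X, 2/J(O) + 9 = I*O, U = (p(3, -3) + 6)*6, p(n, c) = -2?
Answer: 1104601/6561 ≈ 168.36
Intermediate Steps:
I = -3 (I = (-1 - 1*5)/2 = (-1 - 5)/2 = (1/2)*(-6) = -3)
z(x, R) = 15 (z(x, R) = 3*5 = 15)
U = 24 (U = (-2 + 6)*6 = 4*6 = 24)
J(O) = 2/(-9 - 3*O)
P(X) = -2 + X
(z(-7, 21) + P(J(U)))**2 = (15 + (-2 - 2/(9 + 3*24)))**2 = (15 + (-2 - 2/(9 + 72)))**2 = (15 + (-2 - 2/81))**2 = (15 - 164/81)**2 = (1051/81)**2 = 1104601/6561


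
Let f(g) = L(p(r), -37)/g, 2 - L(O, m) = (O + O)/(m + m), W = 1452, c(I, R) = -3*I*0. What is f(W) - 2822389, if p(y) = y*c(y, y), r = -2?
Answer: -2049054413/726 ≈ -2.8224e+6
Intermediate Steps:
c(I, R) = 0
p(y) = 0 (p(y) = y*0 = 0)
L(O, m) = 2 - O/m (L(O, m) = 2 - (O + O)/(m + m) = 2 - 2*O/(2*m) = 2 - 2*O*1/(2*m) = 2 - O/m)
f(g) = 2/g (f(g) = (2 - 1*0/(-37))/g = (2 - 1*0*(-1/37))/g = (2 + 0)/g = 2/g)
f(W) - 2822389 = 2/1452 - 2822389 = 2*(1/1452) - 2822389 = 1/726 - 2822389 = -2049054413/726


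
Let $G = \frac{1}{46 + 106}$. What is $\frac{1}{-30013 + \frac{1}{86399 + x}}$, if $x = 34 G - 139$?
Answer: $- \frac{6555777}{196758535025} \approx -3.3319 \cdot 10^{-5}$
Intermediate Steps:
$G = \frac{1}{152} \approx 0.0065789$
$x = - \frac{10547}{76}$ ($x = 34 \cdot \frac{1}{152} - 139 = \frac{17}{76} - 139 = - \frac{10547}{76} \approx -138.78$)
$\frac{1}{-30013 + \frac{1}{86399 + x}} = \frac{1}{-30013 + \frac{1}{86399 - \frac{10547}{76}}} = \frac{1}{-30013 + \frac{1}{\frac{6555777}{76}}} = \frac{1}{-30013 + \frac{76}{6555777}} = \frac{1}{- \frac{196758535025}{6555777}} = - \frac{6555777}{196758535025}$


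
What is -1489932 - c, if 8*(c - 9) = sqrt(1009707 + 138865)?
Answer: -1489941 - sqrt(287143)/4 ≈ -1.4901e+6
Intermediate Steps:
c = 9 + sqrt(287143)/4 (c = 9 + sqrt(1009707 + 138865)/8 = 9 + sqrt(1148572)/8 = 9 + (2*sqrt(287143))/8 = 9 + sqrt(287143)/4 ≈ 142.96)
-1489932 - c = -1489932 - (9 + sqrt(287143)/4) = -1489932 + (-9 - sqrt(287143)/4) = -1489941 - sqrt(287143)/4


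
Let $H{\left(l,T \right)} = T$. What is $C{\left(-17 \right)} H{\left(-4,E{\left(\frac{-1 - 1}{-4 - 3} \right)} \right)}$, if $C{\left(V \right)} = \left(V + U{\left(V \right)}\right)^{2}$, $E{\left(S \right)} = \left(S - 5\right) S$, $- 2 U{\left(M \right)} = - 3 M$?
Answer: $- \frac{238425}{98} \approx -2432.9$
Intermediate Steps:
$U{\left(M \right)} = \frac{3 M}{2}$ ($U{\left(M \right)} = - \frac{\left(-3\right) M}{2} = \frac{3 M}{2}$)
$E{\left(S \right)} = S \left(-5 + S\right)$ ($E{\left(S \right)} = \left(-5 + S\right) S = S \left(-5 + S\right)$)
$C{\left(V \right)} = \frac{25 V^{2}}{4}$ ($C{\left(V \right)} = \left(V + \frac{3 V}{2}\right)^{2} = \left(\frac{5 V}{2}\right)^{2} = \frac{25 V^{2}}{4}$)
$C{\left(-17 \right)} H{\left(-4,E{\left(\frac{-1 - 1}{-4 - 3} \right)} \right)} = \frac{25 \left(-17\right)^{2}}{4} \frac{-1 - 1}{-4 - 3} \left(-5 + \frac{-1 - 1}{-4 - 3}\right) = \frac{25}{4} \cdot 289 - \frac{2}{-7} \left(-5 - \frac{2}{-7}\right) = \frac{7225 \left(-2\right) \left(- \frac{1}{7}\right) \left(-5 - - \frac{2}{7}\right)}{4} = \frac{7225 \frac{2 \left(-5 + \frac{2}{7}\right)}{7}}{4} = \frac{7225 \cdot \frac{2}{7} \left(- \frac{33}{7}\right)}{4} = \frac{7225}{4} \left(- \frac{66}{49}\right) = - \frac{238425}{98}$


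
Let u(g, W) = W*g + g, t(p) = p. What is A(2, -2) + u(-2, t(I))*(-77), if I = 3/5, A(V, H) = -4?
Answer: 1212/5 ≈ 242.40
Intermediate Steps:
I = ⅗ (I = 3*(⅕) = ⅗ ≈ 0.60000)
u(g, W) = g + W*g
A(2, -2) + u(-2, t(I))*(-77) = -4 - 2*(1 + ⅗)*(-77) = -4 - 2*8/5*(-77) = -4 - 16/5*(-77) = -4 + 1232/5 = 1212/5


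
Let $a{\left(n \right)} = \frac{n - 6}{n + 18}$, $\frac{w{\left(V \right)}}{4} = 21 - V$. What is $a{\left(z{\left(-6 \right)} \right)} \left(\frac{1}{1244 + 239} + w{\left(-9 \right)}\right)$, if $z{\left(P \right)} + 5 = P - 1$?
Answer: $- \frac{533883}{1483} \approx -360.0$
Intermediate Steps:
$z{\left(P \right)} = -6 + P$ ($z{\left(P \right)} = -5 + \left(P - 1\right) = -5 + \left(-1 + P\right) = -6 + P$)
$w{\left(V \right)} = 84 - 4 V$ ($w{\left(V \right)} = 4 \left(21 - V\right) = 84 - 4 V$)
$a{\left(n \right)} = \frac{-6 + n}{18 + n}$
$a{\left(z{\left(-6 \right)} \right)} \left(\frac{1}{1244 + 239} + w{\left(-9 \right)}\right) = \frac{-6 - 12}{18 - 12} \left(\frac{1}{1244 + 239} + \left(84 - -36\right)\right) = \frac{-6 - 12}{18 - 12} \left(\frac{1}{1483} + \left(84 + 36\right)\right) = \frac{1}{6} \left(-18\right) \left(\frac{1}{1483} + 120\right) = \frac{1}{6} \left(-18\right) \frac{177961}{1483} = \left(-3\right) \frac{177961}{1483} = - \frac{533883}{1483}$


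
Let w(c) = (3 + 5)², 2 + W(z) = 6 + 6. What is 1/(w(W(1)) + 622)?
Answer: 1/686 ≈ 0.0014577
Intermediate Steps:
W(z) = 10 (W(z) = -2 + (6 + 6) = -2 + 12 = 10)
w(c) = 64 (w(c) = 8² = 64)
1/(w(W(1)) + 622) = 1/(64 + 622) = 1/686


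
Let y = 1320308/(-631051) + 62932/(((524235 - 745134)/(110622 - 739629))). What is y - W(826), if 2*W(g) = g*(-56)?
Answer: 9401220772003168/46466178283 ≈ 2.0232e+5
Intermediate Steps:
W(g) = -28*g (W(g) = (g*(-56))/2 = (-56*g)/2 = -28*g)
y = 8326551000673944/46466178283 (y = 1320308*(-1/631051) + 62932/((-220899/(-629007))) = -1320308/631051 + 62932/((-220899*(-1/629007))) = -1320308/631051 + 62932/(73633/209669) = -1320308/631051 + 62932*(209669/73633) = -1320308/631051 + 13194889508/73633 = 8326551000673944/46466178283 ≈ 1.7920e+5)
y - W(826) = 8326551000673944/46466178283 - (-28)*826 = 8326551000673944/46466178283 - 1*(-23128) = 8326551000673944/46466178283 + 23128 = 9401220772003168/46466178283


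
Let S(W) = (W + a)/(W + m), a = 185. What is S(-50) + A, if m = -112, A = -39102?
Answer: -234617/6 ≈ -39103.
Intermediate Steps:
S(W) = (185 + W)/(-112 + W) (S(W) = (W + 185)/(W - 112) = (185 + W)/(-112 + W))
S(-50) + A = (185 - 50)/(-112 - 50) - 39102 = 135/(-162) - 39102 = -1/162*135 - 39102 = -⅚ - 39102 = -234617/6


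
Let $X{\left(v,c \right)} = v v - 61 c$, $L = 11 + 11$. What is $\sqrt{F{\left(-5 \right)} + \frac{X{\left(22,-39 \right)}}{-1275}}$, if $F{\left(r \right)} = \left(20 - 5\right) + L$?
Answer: $\frac{2 \sqrt{564978}}{255} \approx 5.8953$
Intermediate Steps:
$L = 22$
$X{\left(v,c \right)} = v^{2} - 61 c$
$F{\left(r \right)} = 37$ ($F{\left(r \right)} = \left(20 - 5\right) + 22 = 15 + 22 = 37$)
$\sqrt{F{\left(-5 \right)} + \frac{X{\left(22,-39 \right)}}{-1275}} = \sqrt{37 + \frac{22^{2} - -2379}{-1275}} = \sqrt{37 + \left(484 + 2379\right) \left(- \frac{1}{1275}\right)} = \sqrt{37 + 2863 \left(- \frac{1}{1275}\right)} = \sqrt{37 - \frac{2863}{1275}} = \sqrt{\frac{44312}{1275}} = \frac{2 \sqrt{564978}}{255}$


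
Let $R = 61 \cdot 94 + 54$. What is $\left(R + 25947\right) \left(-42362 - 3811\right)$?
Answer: $-1465300155$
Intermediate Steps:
$R = 5788$ ($R = 5734 + 54 = 5788$)
$\left(R + 25947\right) \left(-42362 - 3811\right) = \left(5788 + 25947\right) \left(-42362 - 3811\right) = 31735 \left(-46173\right) = -1465300155$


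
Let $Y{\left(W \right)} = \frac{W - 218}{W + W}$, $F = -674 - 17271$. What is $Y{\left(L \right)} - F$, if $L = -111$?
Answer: $\frac{3984119}{222} \approx 17946.0$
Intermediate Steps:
$F = -17945$
$Y{\left(W \right)} = \frac{-218 + W}{2 W}$
$Y{\left(L \right)} - F = \frac{-218 - 111}{2 \left(-111\right)} - -17945 = \frac{1}{2} \left(- \frac{1}{111}\right) \left(-329\right) + 17945 = \frac{329}{222} + 17945 = \frac{3984119}{222}$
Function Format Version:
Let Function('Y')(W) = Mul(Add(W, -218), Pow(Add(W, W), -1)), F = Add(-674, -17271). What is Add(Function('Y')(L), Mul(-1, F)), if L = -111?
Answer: Rational(3984119, 222) ≈ 17946.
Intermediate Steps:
F = -17945
Function('Y')(W) = Mul(Rational(1, 2), Pow(W, -1), Add(-218, W)) (Function('Y')(W) = Mul(Add(-218, W), Pow(Mul(2, W), -1)) = Mul(Add(-218, W), Mul(Rational(1, 2), Pow(W, -1))) = Mul(Rational(1, 2), Pow(W, -1), Add(-218, W)))
Add(Function('Y')(L), Mul(-1, F)) = Add(Mul(Rational(1, 2), Pow(-111, -1), Add(-218, -111)), Mul(-1, -17945)) = Add(Mul(Rational(1, 2), Rational(-1, 111), -329), 17945) = Add(Rational(329, 222), 17945) = Rational(3984119, 222)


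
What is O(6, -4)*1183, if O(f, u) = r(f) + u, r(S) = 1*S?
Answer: 2366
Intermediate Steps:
r(S) = S
O(f, u) = f + u
O(6, -4)*1183 = (6 - 4)*1183 = 2*1183 = 2366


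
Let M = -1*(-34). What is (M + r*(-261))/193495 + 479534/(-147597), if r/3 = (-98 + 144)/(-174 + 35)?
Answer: -12891439262702/3969740130585 ≈ -3.2474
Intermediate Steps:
M = 34
r = -138/139 (r = 3*((-98 + 144)/(-174 + 35)) = 3*(46/(-139)) = 3*(46*(-1/139)) = 3*(-46/139) = -138/139 ≈ -0.99281)
(M + r*(-261))/193495 + 479534/(-147597) = (34 - 138/139*(-261))/193495 + 479534/(-147597) = (34 + 36018/139)*(1/193495) + 479534*(-1/147597) = (40744/139)*(1/193495) - 479534/147597 = 40744/26895805 - 479534/147597 = -12891439262702/3969740130585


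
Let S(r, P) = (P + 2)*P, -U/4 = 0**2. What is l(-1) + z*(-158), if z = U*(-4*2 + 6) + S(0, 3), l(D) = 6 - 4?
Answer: -2368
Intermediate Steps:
l(D) = 2
U = 0 (U = -4*0**2 = -4*0 = 0)
S(r, P) = P*(2 + P) (S(r, P) = (2 + P)*P = P*(2 + P))
z = 15 (z = 0*(-4*2 + 6) + 3*(2 + 3) = 0*(-8 + 6) + 3*5 = 0*(-2) + 15 = 0 + 15 = 15)
l(-1) + z*(-158) = 2 + 15*(-158) = 2 - 2370 = -2368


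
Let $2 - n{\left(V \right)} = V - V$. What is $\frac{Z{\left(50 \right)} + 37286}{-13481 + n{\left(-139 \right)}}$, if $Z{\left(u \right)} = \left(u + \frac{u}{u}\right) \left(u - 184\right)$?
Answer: $- \frac{30452}{13479} \approx -2.2592$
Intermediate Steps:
$Z{\left(u \right)} = \left(1 + u\right) \left(-184 + u\right)$ ($Z{\left(u \right)} = \left(u + 1\right) \left(-184 + u\right) = \left(1 + u\right) \left(-184 + u\right)$)
$n{\left(V \right)} = 2$ ($n{\left(V \right)} = 2 - \left(V - V\right) = 2 - 0 = 2 + 0 = 2$)
$\frac{Z{\left(50 \right)} + 37286}{-13481 + n{\left(-139 \right)}} = \frac{\left(-184 + 50^{2} - 9150\right) + 37286}{-13481 + 2} = \frac{\left(-184 + 2500 - 9150\right) + 37286}{-13479} = \left(-6834 + 37286\right) \left(- \frac{1}{13479}\right) = 30452 \left(- \frac{1}{13479}\right) = - \frac{30452}{13479}$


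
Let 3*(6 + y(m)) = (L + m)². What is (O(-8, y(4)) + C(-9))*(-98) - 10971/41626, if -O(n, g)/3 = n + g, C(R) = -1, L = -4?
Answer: -167264239/41626 ≈ -4018.3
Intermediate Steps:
y(m) = -6 + (-4 + m)²/3
O(n, g) = -3*g - 3*n (O(n, g) = -3*(n + g) = -3*(g + n) = -3*g - 3*n)
(O(-8, y(4)) + C(-9))*(-98) - 10971/41626 = ((-3*(-6 + (-4 + 4)²/3) - 3*(-8)) - 1)*(-98) - 10971/41626 = ((-3*(-6 + (⅓)*0²) + 24) - 1)*(-98) - 10971*1/41626 = ((-3*(-6 + (⅓)*0) + 24) - 1)*(-98) - 10971/41626 = ((-3*(-6 + 0) + 24) - 1)*(-98) - 10971/41626 = ((-3*(-6) + 24) - 1)*(-98) - 10971/41626 = ((18 + 24) - 1)*(-98) - 10971/41626 = (42 - 1)*(-98) - 10971/41626 = 41*(-98) - 10971/41626 = -4018 - 10971/41626 = -167264239/41626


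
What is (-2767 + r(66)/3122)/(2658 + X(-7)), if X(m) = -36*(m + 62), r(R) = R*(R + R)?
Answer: -4314931/1058358 ≈ -4.0770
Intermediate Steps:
r(R) = 2*R**2 (r(R) = R*(2*R) = 2*R**2)
X(m) = -2232 - 36*m (X(m) = -36*(62 + m) = -2232 - 36*m)
(-2767 + r(66)/3122)/(2658 + X(-7)) = (-2767 + (2*66**2)/3122)/(2658 + (-2232 - 36*(-7))) = (-2767 + (2*4356)*(1/3122))/(2658 + (-2232 + 252)) = (-2767 + 8712*(1/3122))/(2658 - 1980) = (-2767 + 4356/1561)/678 = -4314931/1561*1/678 = -4314931/1058358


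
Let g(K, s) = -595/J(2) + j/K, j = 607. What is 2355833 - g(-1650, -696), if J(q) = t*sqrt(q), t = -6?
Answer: 3887125057/1650 - 595*sqrt(2)/12 ≈ 2.3558e+6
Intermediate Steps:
J(q) = -6*sqrt(q)
g(K, s) = 607/K + 595*sqrt(2)/12 (g(K, s) = -595*(-sqrt(2)/12) + 607/K = -(-595)*sqrt(2)/12 + 607/K = 595*sqrt(2)/12 + 607/K = 607/K + 595*sqrt(2)/12)
2355833 - g(-1650, -696) = 2355833 - (607/(-1650) + 595*sqrt(2)/12) = 2355833 - (607*(-1/1650) + 595*sqrt(2)/12) = 2355833 - (-607/1650 + 595*sqrt(2)/12) = 2355833 + (607/1650 - 595*sqrt(2)/12) = 3887125057/1650 - 595*sqrt(2)/12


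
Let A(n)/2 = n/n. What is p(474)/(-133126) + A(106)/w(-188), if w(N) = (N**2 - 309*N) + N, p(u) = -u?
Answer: 11116451/3103433312 ≈ 0.0035820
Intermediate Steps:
A(n) = 2 (A(n) = 2*(n/n) = 2*1 = 2)
w(N) = N**2 - 308*N
p(474)/(-133126) + A(106)/w(-188) = -1*474/(-133126) + 2/((-188*(-308 - 188))) = -474*(-1/133126) + 2/((-188*(-496))) = 237/66563 + 2/93248 = 237/66563 + 2*(1/93248) = 237/66563 + 1/46624 = 11116451/3103433312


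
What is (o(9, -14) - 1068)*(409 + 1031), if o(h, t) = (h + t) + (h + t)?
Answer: -1552320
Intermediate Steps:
o(h, t) = 2*h + 2*t
(o(9, -14) - 1068)*(409 + 1031) = ((2*9 + 2*(-14)) - 1068)*(409 + 1031) = ((18 - 28) - 1068)*1440 = (-10 - 1068)*1440 = -1078*1440 = -1552320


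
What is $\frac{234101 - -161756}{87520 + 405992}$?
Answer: $\frac{395857}{493512} \approx 0.80212$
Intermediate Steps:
$\frac{234101 - -161756}{87520 + 405992} = \frac{234101 + 161756}{493512} = 395857 \cdot \frac{1}{493512} = \frac{395857}{493512}$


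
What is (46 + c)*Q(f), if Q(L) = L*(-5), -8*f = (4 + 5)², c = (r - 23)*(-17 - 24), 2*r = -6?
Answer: 56295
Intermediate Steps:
r = -3 (r = (½)*(-6) = -3)
c = 1066 (c = (-3 - 23)*(-17 - 24) = -26*(-41) = 1066)
f = -81/8 (f = -(4 + 5)²/8 = -⅛*9² = -⅛*81 = -81/8 ≈ -10.125)
Q(L) = -5*L
(46 + c)*Q(f) = (46 + 1066)*(-5*(-81/8)) = 1112*(405/8) = 56295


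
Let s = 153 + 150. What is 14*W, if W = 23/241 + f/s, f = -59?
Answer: -101500/73023 ≈ -1.3900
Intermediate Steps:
s = 303
W = -7250/73023 (W = 23/241 - 59/303 = -7250/73023 ≈ -0.099284)
14*W = 14*(-7250/73023) = -101500/73023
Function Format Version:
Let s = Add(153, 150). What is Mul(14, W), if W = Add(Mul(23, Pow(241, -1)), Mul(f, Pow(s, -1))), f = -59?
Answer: Rational(-101500, 73023) ≈ -1.3900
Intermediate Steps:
s = 303
W = Rational(-7250, 73023) (W = Add(Mul(23, Pow(241, -1)), Mul(-59, Pow(303, -1))) = Add(Mul(23, Rational(1, 241)), Mul(-59, Rational(1, 303))) = Add(Rational(23, 241), Rational(-59, 303)) = Rational(-7250, 73023) ≈ -0.099284)
Mul(14, W) = Mul(14, Rational(-7250, 73023)) = Rational(-101500, 73023)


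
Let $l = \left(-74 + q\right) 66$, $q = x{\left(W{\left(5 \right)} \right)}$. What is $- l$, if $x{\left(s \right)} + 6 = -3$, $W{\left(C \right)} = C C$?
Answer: $5478$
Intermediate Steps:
$W{\left(C \right)} = C^{2}$
$x{\left(s \right)} = -9$ ($x{\left(s \right)} = -6 - 3 = -9$)
$q = -9$
$l = -5478$ ($l = \left(-74 - 9\right) 66 = \left(-83\right) 66 = -5478$)
$- l = \left(-1\right) \left(-5478\right) = 5478$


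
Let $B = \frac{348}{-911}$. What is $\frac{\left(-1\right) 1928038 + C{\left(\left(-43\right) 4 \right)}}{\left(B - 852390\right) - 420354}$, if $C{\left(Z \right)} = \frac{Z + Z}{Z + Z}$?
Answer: $\frac{585480569}{386490044} \approx 1.5149$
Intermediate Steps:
$C{\left(Z \right)} = 1$ ($C{\left(Z \right)} = \frac{2 Z}{2 Z} = 2 Z \frac{1}{2 Z} = 1$)
$B = - \frac{348}{911}$ ($B = 348 \left(- \frac{1}{911}\right) = - \frac{348}{911} \approx -0.382$)
$\frac{\left(-1\right) 1928038 + C{\left(\left(-43\right) 4 \right)}}{\left(B - 852390\right) - 420354} = \frac{\left(-1\right) 1928038 + 1}{\left(- \frac{348}{911} - 852390\right) - 420354} = \frac{-1928038 + 1}{\left(- \frac{348}{911} - 852390\right) - 420354} = - \frac{1928037}{- \frac{776527638}{911} - 420354} = - \frac{1928037}{- \frac{1159470132}{911}} = \left(-1928037\right) \left(- \frac{911}{1159470132}\right) = \frac{585480569}{386490044}$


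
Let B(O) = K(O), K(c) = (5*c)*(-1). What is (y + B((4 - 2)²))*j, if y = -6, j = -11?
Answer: 286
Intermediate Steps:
K(c) = -5*c
B(O) = -5*O
(y + B((4 - 2)²))*j = (-6 - 5*(4 - 2)²)*(-11) = (-6 - 5*2²)*(-11) = (-6 - 5*4)*(-11) = (-6 - 20)*(-11) = -26*(-11) = 286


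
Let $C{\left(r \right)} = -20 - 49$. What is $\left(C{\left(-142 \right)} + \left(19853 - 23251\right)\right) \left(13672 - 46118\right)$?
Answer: $112490282$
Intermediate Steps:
$C{\left(r \right)} = -69$ ($C{\left(r \right)} = -20 - 49 = -69$)
$\left(C{\left(-142 \right)} + \left(19853 - 23251\right)\right) \left(13672 - 46118\right) = \left(-69 + \left(19853 - 23251\right)\right) \left(13672 - 46118\right) = \left(-69 - 3398\right) \left(-32446\right) = \left(-3467\right) \left(-32446\right) = 112490282$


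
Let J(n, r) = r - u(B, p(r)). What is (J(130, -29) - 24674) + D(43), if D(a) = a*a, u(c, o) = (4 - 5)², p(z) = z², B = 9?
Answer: -22855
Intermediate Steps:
u(c, o) = 1 (u(c, o) = (-1)² = 1)
J(n, r) = -1 + r (J(n, r) = r - 1*1 = r - 1 = -1 + r)
D(a) = a²
(J(130, -29) - 24674) + D(43) = ((-1 - 29) - 24674) + 43² = (-30 - 24674) + 1849 = -24704 + 1849 = -22855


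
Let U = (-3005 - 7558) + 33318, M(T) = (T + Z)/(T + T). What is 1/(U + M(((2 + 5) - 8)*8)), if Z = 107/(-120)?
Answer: 1920/43690667 ≈ 4.3945e-5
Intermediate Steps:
Z = -107/120 (Z = 107*(-1/120) = -107/120 ≈ -0.89167)
M(T) = (-107/120 + T)/(2*T) (M(T) = (T - 107/120)/(T + T) = (-107/120 + T)/((2*T)) = (-107/120 + T)*(1/(2*T)) = (-107/120 + T)/(2*T))
U = 22755 (U = -10563 + 33318 = 22755)
1/(U + M(((2 + 5) - 8)*8)) = 1/(22755 + (-107 + 120*(((2 + 5) - 8)*8))/(240*((((2 + 5) - 8)*8)))) = 1/(22755 + (-107 + 120*((7 - 8)*8))/(240*(((7 - 8)*8)))) = 1/(22755 + (-107 + 120*(-1*8))/(240*((-1*8)))) = 1/(22755 + (1/240)*(-107 + 120*(-8))/(-8)) = 1/(22755 + (1/240)*(-1/8)*(-107 - 960)) = 1/(22755 + (1/240)*(-1/8)*(-1067)) = 1/(22755 + 1067/1920) = 1/(43690667/1920) = 1920/43690667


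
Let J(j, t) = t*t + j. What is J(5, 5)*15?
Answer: 450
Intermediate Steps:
J(j, t) = j + t² (J(j, t) = t² + j = j + t²)
J(5, 5)*15 = (5 + 5²)*15 = (5 + 25)*15 = 30*15 = 450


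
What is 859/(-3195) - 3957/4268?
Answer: -16308827/13636260 ≈ -1.1960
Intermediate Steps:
859/(-3195) - 3957/4268 = 859*(-1/3195) - 3957*1/4268 = -859/3195 - 3957/4268 = -16308827/13636260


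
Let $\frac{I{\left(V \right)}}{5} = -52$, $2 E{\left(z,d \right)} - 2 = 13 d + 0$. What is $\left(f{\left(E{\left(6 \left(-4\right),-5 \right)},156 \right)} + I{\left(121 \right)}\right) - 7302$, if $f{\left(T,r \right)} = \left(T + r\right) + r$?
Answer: $- \frac{14563}{2} \approx -7281.5$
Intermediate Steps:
$E{\left(z,d \right)} = 1 + \frac{13 d}{2}$ ($E{\left(z,d \right)} = 1 + \frac{13 d + 0}{2} = 1 + \frac{13 d}{2}$)
$I{\left(V \right)} = -260$ ($I{\left(V \right)} = 5 \left(-52\right) = -260$)
$f{\left(T,r \right)} = T + 2 r$
$\left(f{\left(E{\left(6 \left(-4\right),-5 \right)},156 \right)} + I{\left(121 \right)}\right) - 7302 = \left(\left(\left(1 + \frac{13}{2} \left(-5\right)\right) + 2 \cdot 156\right) - 260\right) - 7302 = \left(\left(\left(1 - \frac{65}{2}\right) + 312\right) - 260\right) - 7302 = \left(\left(- \frac{63}{2} + 312\right) - 260\right) - 7302 = \left(\frac{561}{2} - 260\right) - 7302 = \frac{41}{2} - 7302 = - \frac{14563}{2}$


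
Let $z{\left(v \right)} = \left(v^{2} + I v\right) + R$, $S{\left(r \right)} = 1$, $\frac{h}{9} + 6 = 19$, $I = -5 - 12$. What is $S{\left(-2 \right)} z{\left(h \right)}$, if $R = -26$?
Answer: $11674$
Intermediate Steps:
$I = -17$ ($I = -5 - 12 = -17$)
$h = 117$ ($h = -54 + 9 \cdot 19 = -54 + 171 = 117$)
$z{\left(v \right)} = -26 + v^{2} - 17 v$ ($z{\left(v \right)} = \left(v^{2} - 17 v\right) - 26 = -26 + v^{2} - 17 v$)
$S{\left(-2 \right)} z{\left(h \right)} = 1 \left(-26 + 117^{2} - 1989\right) = 1 \left(-26 + 13689 - 1989\right) = 1 \cdot 11674 = 11674$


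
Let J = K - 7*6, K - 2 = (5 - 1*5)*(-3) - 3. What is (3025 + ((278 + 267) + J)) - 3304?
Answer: 223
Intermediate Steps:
K = -1 (K = 2 + ((5 - 1*5)*(-3) - 3) = 2 + ((5 - 5)*(-3) - 3) = 2 + (0*(-3) - 3) = 2 + (0 - 3) = 2 - 3 = -1)
J = -43 (J = -1 - 7*6 = -1 - 42 = -43)
(3025 + ((278 + 267) + J)) - 3304 = (3025 + ((278 + 267) - 43)) - 3304 = (3025 + (545 - 43)) - 3304 = (3025 + 502) - 3304 = 3527 - 3304 = 223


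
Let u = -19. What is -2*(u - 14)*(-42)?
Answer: -2772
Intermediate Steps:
-2*(u - 14)*(-42) = -2*(-19 - 14)*(-42) = -2*(-33)*(-42) = 66*(-42) = -2772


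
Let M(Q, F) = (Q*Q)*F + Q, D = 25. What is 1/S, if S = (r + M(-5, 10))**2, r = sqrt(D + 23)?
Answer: 60073/3597240529 - 1960*sqrt(3)/3597240529 ≈ 1.5756e-5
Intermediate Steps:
M(Q, F) = Q + F*Q**2 (M(Q, F) = Q**2*F + Q = F*Q**2 + Q = Q + F*Q**2)
r = 4*sqrt(3) (r = sqrt(25 + 23) = sqrt(48) = 4*sqrt(3) ≈ 6.9282)
S = (245 + 4*sqrt(3))**2 (S = (4*sqrt(3) - 5*(1 + 10*(-5)))**2 = (4*sqrt(3) - 5*(1 - 50))**2 = (4*sqrt(3) - 5*(-49))**2 = (4*sqrt(3) + 245)**2 = (245 + 4*sqrt(3))**2 ≈ 63468.)
1/S = 1/(60073 + 1960*sqrt(3))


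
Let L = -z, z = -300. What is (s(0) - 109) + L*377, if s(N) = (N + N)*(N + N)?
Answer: 112991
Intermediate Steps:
s(N) = 4*N² (s(N) = (2*N)*(2*N) = 4*N²)
L = 300 (L = -1*(-300) = 300)
(s(0) - 109) + L*377 = (4*0² - 109) + 300*377 = (4*0 - 109) + 113100 = (0 - 109) + 113100 = -109 + 113100 = 112991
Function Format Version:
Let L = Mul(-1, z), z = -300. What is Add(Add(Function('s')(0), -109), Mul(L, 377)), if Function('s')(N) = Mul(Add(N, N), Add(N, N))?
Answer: 112991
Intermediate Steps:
Function('s')(N) = Mul(4, Pow(N, 2)) (Function('s')(N) = Mul(Mul(2, N), Mul(2, N)) = Mul(4, Pow(N, 2)))
L = 300 (L = Mul(-1, -300) = 300)
Add(Add(Function('s')(0), -109), Mul(L, 377)) = Add(Add(Mul(4, Pow(0, 2)), -109), Mul(300, 377)) = Add(Add(Mul(4, 0), -109), 113100) = Add(Add(0, -109), 113100) = Add(-109, 113100) = 112991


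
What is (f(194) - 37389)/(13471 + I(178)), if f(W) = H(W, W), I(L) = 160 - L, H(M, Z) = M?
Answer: -37195/13453 ≈ -2.7648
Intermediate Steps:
f(W) = W
(f(194) - 37389)/(13471 + I(178)) = (194 - 37389)/(13471 + (160 - 1*178)) = -37195/(13471 + (160 - 178)) = -37195/(13471 - 18) = -37195/13453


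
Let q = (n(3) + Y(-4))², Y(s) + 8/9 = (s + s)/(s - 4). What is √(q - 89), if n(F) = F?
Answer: 5*I*√257/9 ≈ 8.9062*I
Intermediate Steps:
Y(s) = -8/9 + 2*s/(-4 + s) (Y(s) = -8/9 + (s + s)/(s - 4) = -8/9 + (2*s)/(-4 + s) = -8/9 + 2*s/(-4 + s))
q = 784/81 (q = (3 + 2*(16 + 5*(-4))/(9*(-4 - 4)))² = (3 + (2/9)*(16 - 20)/(-8))² = (3 + (2/9)*(-⅛)*(-4))² = (3 + ⅑)² = (28/9)² = 784/81 ≈ 9.6790)
√(q - 89) = √(784/81 - 89) = √(-6425/81) = 5*I*√257/9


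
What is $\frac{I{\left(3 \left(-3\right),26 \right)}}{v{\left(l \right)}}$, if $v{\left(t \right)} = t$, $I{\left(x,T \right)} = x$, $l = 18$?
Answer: $- \frac{1}{2} \approx -0.5$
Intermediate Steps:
$\frac{I{\left(3 \left(-3\right),26 \right)}}{v{\left(l \right)}} = \frac{3 \left(-3\right)}{18} = \left(-9\right) \frac{1}{18} = - \frac{1}{2}$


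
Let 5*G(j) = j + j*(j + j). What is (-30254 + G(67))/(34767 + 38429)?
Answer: -28445/73196 ≈ -0.38861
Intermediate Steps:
G(j) = j/5 + 2*j²/5 (G(j) = (j + j*(j + j))/5 = (j + j*(2*j))/5 = (j + 2*j²)/5 = j/5 + 2*j²/5)
(-30254 + G(67))/(34767 + 38429) = (-30254 + (⅕)*67*(1 + 2*67))/(34767 + 38429) = (-30254 + (⅕)*67*(1 + 134))/73196 = (-30254 + (⅕)*67*135)*(1/73196) = (-30254 + 1809)*(1/73196) = -28445*1/73196 = -28445/73196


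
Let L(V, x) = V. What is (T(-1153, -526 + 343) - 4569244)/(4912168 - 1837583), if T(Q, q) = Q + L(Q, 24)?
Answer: -914310/614917 ≈ -1.4869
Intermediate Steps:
T(Q, q) = 2*Q (T(Q, q) = Q + Q = 2*Q)
(T(-1153, -526 + 343) - 4569244)/(4912168 - 1837583) = (2*(-1153) - 4569244)/(4912168 - 1837583) = (-2306 - 4569244)/3074585 = -4571550*1/3074585 = -914310/614917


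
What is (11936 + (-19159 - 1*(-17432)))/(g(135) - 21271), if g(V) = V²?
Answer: -10209/3046 ≈ -3.3516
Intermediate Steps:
(11936 + (-19159 - 1*(-17432)))/(g(135) - 21271) = (11936 + (-19159 - 1*(-17432)))/(135² - 21271) = (11936 + (-19159 + 17432))/(18225 - 21271) = (11936 - 1727)/(-3046) = 10209*(-1/3046) = -10209/3046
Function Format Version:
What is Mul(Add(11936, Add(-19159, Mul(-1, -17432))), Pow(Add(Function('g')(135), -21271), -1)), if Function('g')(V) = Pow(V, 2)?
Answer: Rational(-10209, 3046) ≈ -3.3516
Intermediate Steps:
Mul(Add(11936, Add(-19159, Mul(-1, -17432))), Pow(Add(Function('g')(135), -21271), -1)) = Mul(Add(11936, Add(-19159, Mul(-1, -17432))), Pow(Add(Pow(135, 2), -21271), -1)) = Mul(Add(11936, Add(-19159, 17432)), Pow(Add(18225, -21271), -1)) = Mul(Add(11936, -1727), Pow(-3046, -1)) = Mul(10209, Rational(-1, 3046)) = Rational(-10209, 3046)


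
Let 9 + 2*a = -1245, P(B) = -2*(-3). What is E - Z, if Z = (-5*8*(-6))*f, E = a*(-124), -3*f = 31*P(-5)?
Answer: 92628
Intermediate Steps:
P(B) = 6
a = -627 (a = -9/2 + (1/2)*(-1245) = -9/2 - 1245/2 = -627)
f = -62 (f = -31*6/3 = -1/3*186 = -62)
E = 77748 (E = -627*(-124) = 77748)
Z = -14880 (Z = (-5*8*(-6))*(-62) = -40*(-6)*(-62) = 240*(-62) = -14880)
E - Z = 77748 - 1*(-14880) = 77748 + 14880 = 92628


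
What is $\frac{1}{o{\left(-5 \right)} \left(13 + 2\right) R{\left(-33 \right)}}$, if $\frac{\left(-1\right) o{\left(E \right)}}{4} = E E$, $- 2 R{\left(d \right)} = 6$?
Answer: $\frac{1}{4500} \approx 0.00022222$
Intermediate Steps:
$R{\left(d \right)} = -3$ ($R{\left(d \right)} = \left(- \frac{1}{2}\right) 6 = -3$)
$o{\left(E \right)} = - 4 E^{2}$ ($o{\left(E \right)} = - 4 E E = - 4 E^{2}$)
$\frac{1}{o{\left(-5 \right)} \left(13 + 2\right) R{\left(-33 \right)}} = \frac{1}{- 4 \left(-5\right)^{2} \left(13 + 2\right) \left(-3\right)} = \frac{1}{\left(-4\right) 25 \cdot 15 \left(-3\right)} = \frac{1}{\left(-100\right) 15 \left(-3\right)} = \frac{1}{\left(-1500\right) \left(-3\right)} = \frac{1}{4500}$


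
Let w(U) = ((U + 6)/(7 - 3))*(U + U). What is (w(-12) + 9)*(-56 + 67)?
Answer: 495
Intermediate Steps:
w(U) = 2*U*(3/2 + U/4) (w(U) = ((6 + U)/4)*(2*U) = ((6 + U)*(1/4))*(2*U) = (3/2 + U/4)*(2*U) = 2*U*(3/2 + U/4))
(w(-12) + 9)*(-56 + 67) = ((1/2)*(-12)*(6 - 12) + 9)*(-56 + 67) = ((1/2)*(-12)*(-6) + 9)*11 = (36 + 9)*11 = 45*11 = 495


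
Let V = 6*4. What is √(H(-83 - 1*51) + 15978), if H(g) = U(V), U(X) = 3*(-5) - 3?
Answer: 2*√3990 ≈ 126.33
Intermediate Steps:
V = 24
U(X) = -18 (U(X) = -15 - 3 = -18)
H(g) = -18
√(H(-83 - 1*51) + 15978) = √(-18 + 15978) = √15960 = 2*√3990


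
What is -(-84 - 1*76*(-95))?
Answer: -7136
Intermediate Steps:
-(-84 - 1*76*(-95)) = -(-84 - 76*(-95)) = -(-84 + 7220) = -1*7136 = -7136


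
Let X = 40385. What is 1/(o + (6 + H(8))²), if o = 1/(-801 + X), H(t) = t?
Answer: 39584/7758465 ≈ 0.0051020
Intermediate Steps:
o = 1/39584 (o = 1/(-801 + 40385) = 1/39584 ≈ 2.5263e-5)
1/(o + (6 + H(8))²) = 1/(1/39584 + (6 + 8)²) = 1/(1/39584 + 14²) = 1/(1/39584 + 196) = 1/(7758465/39584) = 39584/7758465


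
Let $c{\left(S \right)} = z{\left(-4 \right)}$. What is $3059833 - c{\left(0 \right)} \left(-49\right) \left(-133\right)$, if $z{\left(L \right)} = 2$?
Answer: $3046799$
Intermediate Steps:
$c{\left(S \right)} = 2$
$3059833 - c{\left(0 \right)} \left(-49\right) \left(-133\right) = 3059833 - 2 \left(-49\right) \left(-133\right) = 3059833 - \left(-98\right) \left(-133\right) = 3059833 - 13034 = 3046799$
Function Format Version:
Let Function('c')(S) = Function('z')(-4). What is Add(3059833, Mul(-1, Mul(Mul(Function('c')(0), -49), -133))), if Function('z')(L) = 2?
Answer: 3046799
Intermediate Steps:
Function('c')(S) = 2
Add(3059833, Mul(-1, Mul(Mul(Function('c')(0), -49), -133))) = Add(3059833, Mul(-1, Mul(Mul(2, -49), -133))) = Add(3059833, Mul(-1, Mul(-98, -133))) = Add(3059833, Mul(-1, 13034)) = Add(3059833, -13034) = 3046799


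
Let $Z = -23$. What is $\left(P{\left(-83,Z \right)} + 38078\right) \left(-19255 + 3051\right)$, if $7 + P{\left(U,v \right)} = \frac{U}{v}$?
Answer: $- \frac{14190102064}{23} \approx -6.1696 \cdot 10^{8}$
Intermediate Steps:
$P{\left(U,v \right)} = -7 + \frac{U}{v}$
$\left(P{\left(-83,Z \right)} + 38078\right) \left(-19255 + 3051\right) = \left(\left(-7 - \frac{83}{-23}\right) + 38078\right) \left(-19255 + 3051\right) = \left(\left(-7 - - \frac{83}{23}\right) + 38078\right) \left(-16204\right) = \left(\left(-7 + \frac{83}{23}\right) + 38078\right) \left(-16204\right) = \left(- \frac{78}{23} + 38078\right) \left(-16204\right) = \frac{875716}{23} \left(-16204\right) = - \frac{14190102064}{23}$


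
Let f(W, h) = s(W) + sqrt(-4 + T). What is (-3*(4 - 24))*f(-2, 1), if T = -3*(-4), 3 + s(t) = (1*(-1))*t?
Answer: -60 + 120*sqrt(2) ≈ 109.71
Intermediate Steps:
s(t) = -3 - t (s(t) = -3 + (1*(-1))*t = -3 - t)
T = 12
f(W, h) = -3 - W + 2*sqrt(2) (f(W, h) = (-3 - W) + sqrt(-4 + 12) = (-3 - W) + sqrt(8) = (-3 - W) + 2*sqrt(2) = -3 - W + 2*sqrt(2))
(-3*(4 - 24))*f(-2, 1) = (-3*(4 - 24))*(-3 - 1*(-2) + 2*sqrt(2)) = (-3*(-20))*(-3 + 2 + 2*sqrt(2)) = 60*(-1 + 2*sqrt(2)) = -60 + 120*sqrt(2)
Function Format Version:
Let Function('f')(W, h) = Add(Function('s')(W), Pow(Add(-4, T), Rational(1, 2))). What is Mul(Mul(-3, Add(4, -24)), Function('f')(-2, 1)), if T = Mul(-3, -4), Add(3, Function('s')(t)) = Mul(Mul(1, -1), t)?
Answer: Add(-60, Mul(120, Pow(2, Rational(1, 2)))) ≈ 109.71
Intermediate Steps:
Function('s')(t) = Add(-3, Mul(-1, t)) (Function('s')(t) = Add(-3, Mul(Mul(1, -1), t)) = Add(-3, Mul(-1, t)))
T = 12
Function('f')(W, h) = Add(-3, Mul(-1, W), Mul(2, Pow(2, Rational(1, 2)))) (Function('f')(W, h) = Add(Add(-3, Mul(-1, W)), Pow(Add(-4, 12), Rational(1, 2))) = Add(Add(-3, Mul(-1, W)), Pow(8, Rational(1, 2))) = Add(Add(-3, Mul(-1, W)), Mul(2, Pow(2, Rational(1, 2)))) = Add(-3, Mul(-1, W), Mul(2, Pow(2, Rational(1, 2)))))
Mul(Mul(-3, Add(4, -24)), Function('f')(-2, 1)) = Mul(Mul(-3, Add(4, -24)), Add(-3, Mul(-1, -2), Mul(2, Pow(2, Rational(1, 2))))) = Mul(Mul(-3, -20), Add(-3, 2, Mul(2, Pow(2, Rational(1, 2))))) = Mul(60, Add(-1, Mul(2, Pow(2, Rational(1, 2))))) = Add(-60, Mul(120, Pow(2, Rational(1, 2))))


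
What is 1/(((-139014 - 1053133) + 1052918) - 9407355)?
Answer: -1/9546584 ≈ -1.0475e-7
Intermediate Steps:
1/(((-139014 - 1053133) + 1052918) - 9407355) = 1/((-1192147 + 1052918) - 9407355) = 1/(-139229 - 9407355) = 1/(-9546584) = -1/9546584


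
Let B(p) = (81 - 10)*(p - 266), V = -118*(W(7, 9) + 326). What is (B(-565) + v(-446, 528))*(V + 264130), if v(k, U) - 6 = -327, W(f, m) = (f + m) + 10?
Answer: -13204721268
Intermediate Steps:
W(f, m) = 10 + f + m
v(k, U) = -321 (v(k, U) = 6 - 327 = -321)
V = -41536 (V = -118*((10 + 7 + 9) + 326) = -118*(26 + 326) = -118*352 = -41536)
B(p) = -18886 + 71*p (B(p) = 71*(-266 + p) = -18886 + 71*p)
(B(-565) + v(-446, 528))*(V + 264130) = ((-18886 + 71*(-565)) - 321)*(-41536 + 264130) = ((-18886 - 40115) - 321)*222594 = (-59001 - 321)*222594 = -59322*222594 = -13204721268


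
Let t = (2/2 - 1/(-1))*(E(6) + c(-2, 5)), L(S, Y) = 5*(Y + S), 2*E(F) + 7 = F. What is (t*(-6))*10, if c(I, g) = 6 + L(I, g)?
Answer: -2460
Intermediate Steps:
E(F) = -7/2 + F/2
L(S, Y) = 5*S + 5*Y (L(S, Y) = 5*(S + Y) = 5*S + 5*Y)
c(I, g) = 6 + 5*I + 5*g (c(I, g) = 6 + (5*I + 5*g) = 6 + 5*I + 5*g)
t = 41 (t = (2/2 - 1/(-1))*((-7/2 + (½)*6) + (6 + 5*(-2) + 5*5)) = (2*(½) - 1*(-1))*((-7/2 + 3) + (6 - 10 + 25)) = (1 + 1)*(-½ + 21) = 2*(41/2) = 41)
(t*(-6))*10 = (41*(-6))*10 = -246*10 = -2460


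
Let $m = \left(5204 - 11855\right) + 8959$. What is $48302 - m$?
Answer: $45994$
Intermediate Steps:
$m = 2308$ ($m = -6651 + 8959 = 2308$)
$48302 - m = 48302 - 2308 = 45994$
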